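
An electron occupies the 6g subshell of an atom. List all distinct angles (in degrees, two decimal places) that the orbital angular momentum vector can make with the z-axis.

For 6g, l = 4.
|L|² = l(l+1)ℏ² = 20ℏ², so |L| = 2√5 ℏ.
cos θ = m_l/√20 for each m_l ∈ {-4, -3, -2, -1, 0, 1, 2, 3, 4}.

θ ∈ {26.57°, 47.87°, 63.43°, 77.08°, 90.00°, 102.92°, 116.57°, 132.13°, 153.43°}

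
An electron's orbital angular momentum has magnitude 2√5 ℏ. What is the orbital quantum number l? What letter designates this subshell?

l = 4 (g orbital)

(|L|/ℏ)² = l(l+1) = 20.
The positive root is l = 4.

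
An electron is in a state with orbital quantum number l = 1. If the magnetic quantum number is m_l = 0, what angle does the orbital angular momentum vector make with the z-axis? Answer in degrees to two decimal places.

|L| = ℏ√(l(l+1)) = √2 ℏ.
L_z = m_l ℏ = 0ℏ.
cos θ = L_z/|L| = 0/√2, so θ ≈ 90.00°.

θ ≈ 90.00°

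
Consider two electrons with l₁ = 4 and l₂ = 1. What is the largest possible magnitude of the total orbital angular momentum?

|L_tot|_max = √30 ℏ ≈ 5.477ℏ

By the triangle rule, |l₁ − l₂| ≤ L ≤ l₁ + l₂.
L ∈ {3, 4, 5}.
The largest magnitude corresponds to L = 5: |L_tot| = ℏ√(5·6) = √30 ℏ.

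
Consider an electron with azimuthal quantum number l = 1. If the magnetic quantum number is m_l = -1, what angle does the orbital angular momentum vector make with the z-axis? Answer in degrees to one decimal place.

θ ≈ 135.0°

|L|² = l(l+1)ℏ² = 2ℏ², so |L| = √2 ℏ.
L_z = m_l ℏ = −1ℏ.
cos θ = L_z/|L| = -1/√2, so θ ≈ 135.0°.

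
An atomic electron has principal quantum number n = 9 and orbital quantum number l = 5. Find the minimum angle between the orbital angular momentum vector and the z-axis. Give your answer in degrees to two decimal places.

|L|² = l(l+1)ℏ² = 30ℏ², so |L| = √30 ℏ.
The smallest angle corresponds to the largest L_z, i.e. m_l = l = 5, giving L_z = 5ℏ.
cos θ_min = 5/√30, so θ_min ≈ 24.09°.

θ_min ≈ 24.09°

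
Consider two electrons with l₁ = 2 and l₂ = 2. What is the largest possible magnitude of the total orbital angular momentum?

The total orbital quantum number L ranges from |l₁ − l₂| to l₁ + l₂ in integer steps.
L ∈ {0, 1, 2, 3, 4}.
The largest magnitude corresponds to L = 4: |L_tot| = ℏ√(4·5) = 2√5 ℏ.

|L_tot|_max = 2√5 ℏ ≈ 4.472ℏ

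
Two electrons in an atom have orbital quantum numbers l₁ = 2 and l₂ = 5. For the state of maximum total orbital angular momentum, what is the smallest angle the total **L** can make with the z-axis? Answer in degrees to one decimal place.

By the triangle rule, |l₁ − l₂| ≤ L ≤ l₁ + l₂.
So L can be 3, 4, 5, 6, 7.
The maximum is L = 7, with |L_tot| = ℏ√(7·8) = 2√14 ℏ.
The minimum angle with z is arccos(7/√56) ≈ 20.7°.

θ_min ≈ 20.7°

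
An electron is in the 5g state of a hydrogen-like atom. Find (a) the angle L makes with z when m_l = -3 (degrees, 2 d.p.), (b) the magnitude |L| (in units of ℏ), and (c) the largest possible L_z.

θ(m_l=-3) ≈ 132.13°; |L| = 2√5 ℏ ≈ 4.472ℏ; L_z,max = 4ℏ

For 5g, l = 4.
For m_l = -3: cos θ = -3/√20, θ ≈ 132.13°.
|L| = ℏ√(4·5) = 2√5 ℏ ≈ 4.472ℏ.
L_z,max = lℏ = 4ℏ.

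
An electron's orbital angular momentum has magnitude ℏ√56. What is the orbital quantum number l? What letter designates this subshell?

(|L|/ℏ)² = l(l+1) = 56.
The positive root is l = 7.

l = 7 (k orbital)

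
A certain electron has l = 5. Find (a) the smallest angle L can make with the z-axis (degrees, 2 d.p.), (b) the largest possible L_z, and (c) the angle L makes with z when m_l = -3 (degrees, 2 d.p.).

θ_min ≈ 24.09°; L_z,max = 5ℏ; θ(m_l=-3) ≈ 123.21°

cos θ_min = 5/√30, so θ_min ≈ 24.09°.
L_z,max = lℏ = 5ℏ.
For m_l = -3: cos θ = -3/√30, θ ≈ 123.21°.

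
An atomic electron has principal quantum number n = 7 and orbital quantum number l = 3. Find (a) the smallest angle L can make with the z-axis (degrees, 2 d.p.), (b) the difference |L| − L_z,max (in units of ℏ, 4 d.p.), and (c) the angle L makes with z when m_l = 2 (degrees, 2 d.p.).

cos θ_min = 3/√12, so θ_min ≈ 30.00°.
|L| − L_z,max = (2√3 − 3)ℏ ≈ 0.4641ℏ.
For m_l = 2: cos θ = 2/√12, θ ≈ 54.74°.

θ_min ≈ 30.00°; |L|−L_z,max ≈ 0.4641ℏ; θ(m_l=2) ≈ 54.74°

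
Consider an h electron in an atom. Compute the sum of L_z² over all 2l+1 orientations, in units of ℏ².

Σ(L_z)² = 110 ℏ²

An h state has l = 5.
m_l ∈ {-5, -4, -3, -2, -1, 0, 1, 2, 3, 4, 5}.
Summing m² from −5 to 5: Σ m_l² = 110.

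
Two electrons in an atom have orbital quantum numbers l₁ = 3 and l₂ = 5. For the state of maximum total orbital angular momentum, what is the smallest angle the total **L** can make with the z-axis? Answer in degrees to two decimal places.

Angular momentum addition gives L = |l₁ − l₂|, …, l₁ + l₂.
So L can be 2, 3, 4, 5, 6, 7, 8.
The maximum is L = 8, with |L_tot| = ℏ√(8·9) = 6√2 ℏ.
The minimum angle with z is arccos(8/√72) ≈ 19.47°.

θ_min ≈ 19.47°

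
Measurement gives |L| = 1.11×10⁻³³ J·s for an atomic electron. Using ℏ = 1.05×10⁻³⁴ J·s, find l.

In units of ℏ, |L| ≈ 10.571.
l(l+1) ≈ 10.571² ≈ 111.76, so l = 10.

l = 10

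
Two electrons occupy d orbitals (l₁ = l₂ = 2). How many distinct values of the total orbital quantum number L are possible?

5

The total orbital quantum number L ranges from |l₁ − l₂| to l₁ + l₂ in integer steps.
L ∈ {0, 1, 2, 3, 4}.
That is 5 values.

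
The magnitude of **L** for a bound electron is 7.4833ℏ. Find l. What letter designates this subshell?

(|L|/ℏ)² = l(l+1) = 56.
The positive root is l = 7.

l = 7 (k orbital)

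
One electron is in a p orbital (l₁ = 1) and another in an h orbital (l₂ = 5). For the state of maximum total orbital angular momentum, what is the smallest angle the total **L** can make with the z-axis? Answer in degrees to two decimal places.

Angular momentum addition gives L = |l₁ − l₂|, …, l₁ + l₂.
Allowed values: L = 4, 5, 6.
The maximum is L = 6, with |L_tot| = ℏ√(6·7) = √42 ℏ.
The minimum angle with z is arccos(6/√42) ≈ 22.21°.

θ_min ≈ 22.21°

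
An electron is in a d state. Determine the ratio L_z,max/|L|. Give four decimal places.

The letter d corresponds to l = 2.
|L| = √6 ℏ ≈ 2.4495ℏ, while L_z,max = lℏ = 2ℏ.
L_z,max/|L| = 2/√6 = 0.8165.

L_z,max/|L| = 0.8165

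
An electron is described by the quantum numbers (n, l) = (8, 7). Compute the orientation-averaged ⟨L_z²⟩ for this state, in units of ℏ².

m_l runs from −7 to 7, i.e. {-7, -6, -5, -4, -3, -2, -1, 0, 1, 2, 3, 4, 5, 6, 7}.
⟨L_z²⟩ = ℏ²·l(l+1)/3 = 18.67ℏ².

⟨L_z²⟩ = 18.67 ℏ²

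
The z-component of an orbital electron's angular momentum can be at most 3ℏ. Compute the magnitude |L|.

The maximum L_z equals lℏ, giving l = 3.
|L| = √(l(l+1)) ℏ = 2√3 ℏ.

|L| = 2√3 ℏ ≈ 3.464ℏ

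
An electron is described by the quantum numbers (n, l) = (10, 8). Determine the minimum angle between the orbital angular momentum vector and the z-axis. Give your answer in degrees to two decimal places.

θ_min ≈ 19.47°

|L| = √(l(l+1)) ℏ = 6√2 ℏ.
The smallest angle corresponds to the largest L_z, i.e. m_l = l = 8, giving L_z = 8ℏ.
cos θ_min = 8/√72, so θ_min ≈ 19.47°.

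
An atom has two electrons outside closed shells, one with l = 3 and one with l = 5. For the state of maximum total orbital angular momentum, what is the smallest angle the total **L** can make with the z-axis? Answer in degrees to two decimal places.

By the triangle rule, |l₁ − l₂| ≤ L ≤ l₁ + l₂.
L ∈ {2, 3, 4, 5, 6, 7, 8}.
The maximum is L = 8, with |L_tot| = ℏ√(8·9) = 6√2 ℏ.
The minimum angle with z is arccos(8/√72) ≈ 19.47°.

θ_min ≈ 19.47°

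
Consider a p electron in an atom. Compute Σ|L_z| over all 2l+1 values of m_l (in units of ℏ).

The letter p corresponds to l = 1.
m_l runs from −1 to 1, i.e. {-1, 0, 1}.
Σ|m_l| = 2·1(1+1)/2 = 2.

Σ|L_z| = 2 ℏ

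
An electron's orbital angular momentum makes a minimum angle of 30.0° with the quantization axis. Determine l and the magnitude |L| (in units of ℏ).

l = 3, |L| = 2√3 ℏ ≈ 3.464ℏ

At minimum angle, m_l = l, so cos θ = l/√(l(l+1)); cos²θ = l/(l+1) = 0.7500.
Solving: l = 3.
Then |L| = ℏ√(3·4) = 2√3 ℏ.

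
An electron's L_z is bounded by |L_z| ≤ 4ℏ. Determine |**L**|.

|L| = 2√5 ℏ ≈ 4.472ℏ

The maximum L_z equals lℏ, giving l = 4.
Then |L| = ℏ√(4·5) = 2√5 ℏ.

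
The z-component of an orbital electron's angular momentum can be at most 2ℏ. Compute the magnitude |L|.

|L| = √6 ℏ ≈ 2.449ℏ

Since max m_l = l, l = 2.
Then |L| = ℏ√(2·3) = √6 ℏ.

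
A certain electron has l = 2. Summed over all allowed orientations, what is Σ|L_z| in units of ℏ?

Σ|L_z| = 6 ℏ

m_l ∈ {-2, -1, 0, 1, 2}.
Σ|m_l| = l(l+1) = 6.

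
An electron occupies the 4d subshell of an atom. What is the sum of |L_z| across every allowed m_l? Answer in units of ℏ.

Σ|L_z| = 6 ℏ

The 4d subshell has l = 2.
m_l ∈ {-2, -1, 0, 1, 2}.
Σ|m_l| = 2·2(2+1)/2 = 6.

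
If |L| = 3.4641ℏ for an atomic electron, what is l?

l = 3

|L| = ℏ√(l(l+1)), so l(l+1) = 12.
Solving: l = 3.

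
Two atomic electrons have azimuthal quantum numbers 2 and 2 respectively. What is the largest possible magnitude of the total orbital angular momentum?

Angular momentum addition gives L = |l₁ − l₂|, …, l₁ + l₂.
L ∈ {0, 1, 2, 3, 4}.
The largest magnitude corresponds to L = 4: |L_tot| = ℏ√(4·5) = 2√5 ℏ.

|L_tot|_max = 2√5 ℏ ≈ 4.472ℏ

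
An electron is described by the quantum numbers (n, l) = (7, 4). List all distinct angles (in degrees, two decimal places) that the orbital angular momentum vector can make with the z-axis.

θ ∈ {26.57°, 47.87°, 63.43°, 77.08°, 90.00°, 102.92°, 116.57°, 132.13°, 153.43°}

|L| = √(l(l+1)) ℏ = 2√5 ℏ.
cos θ = m_l/√20 for each m_l ∈ {-4, -3, -2, -1, 0, 1, 2, 3, 4}.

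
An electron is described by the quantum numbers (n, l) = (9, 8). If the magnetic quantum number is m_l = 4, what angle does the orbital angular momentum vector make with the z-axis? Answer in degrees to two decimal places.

|L| = ℏ√(l(l+1)) = 6√2 ℏ.
L_z = m_l ℏ = 4ℏ.
cos θ = L_z/|L| = 4/√72, so θ ≈ 61.87°.

θ ≈ 61.87°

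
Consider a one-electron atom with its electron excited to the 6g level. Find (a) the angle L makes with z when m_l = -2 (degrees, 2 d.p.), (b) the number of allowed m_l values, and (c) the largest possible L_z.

θ(m_l=-2) ≈ 116.57°; 9 values; L_z,max = 4ℏ

The 6g level has l = 4.
For m_l = -2: cos θ = -2/√20, θ ≈ 116.57°.
There are 2l+1 = 9 values of m_l.
L_z,max = lℏ = 4ℏ.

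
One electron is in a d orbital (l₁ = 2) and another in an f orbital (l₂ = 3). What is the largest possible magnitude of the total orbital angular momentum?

The total orbital quantum number L ranges from |l₁ − l₂| to l₁ + l₂ in integer steps.
L ∈ {1, 2, 3, 4, 5}.
The largest magnitude corresponds to L = 5: |L_tot| = ℏ√(5·6) = √30 ℏ.

|L_tot|_max = √30 ℏ ≈ 5.477ℏ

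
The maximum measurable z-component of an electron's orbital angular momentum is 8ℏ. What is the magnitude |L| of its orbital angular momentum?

|L| = 6√2 ℏ ≈ 8.485ℏ

The maximum L_z equals lℏ, giving l = 8.
|L| = ℏ√(l(l+1)) = 6√2 ℏ.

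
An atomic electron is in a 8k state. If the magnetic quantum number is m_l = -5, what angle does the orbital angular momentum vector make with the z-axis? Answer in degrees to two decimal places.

For 8k, l = 7.
|L| = ℏ√(l(l+1)) = 2√14 ℏ.
L_z = m_l ℏ = −5ℏ.
cos θ = L_z/|L| = -5/√56, so θ ≈ 131.92°.

θ ≈ 131.92°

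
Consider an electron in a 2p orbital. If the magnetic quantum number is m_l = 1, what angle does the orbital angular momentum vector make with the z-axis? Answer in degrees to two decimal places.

θ ≈ 45.00°

2p means n = 2, l = 1.
|L| = √(l(l+1)) ℏ = √2 ℏ.
L_z = m_l ℏ = 1ℏ.
cos θ = L_z/|L| = 1/√2, so θ ≈ 45.00°.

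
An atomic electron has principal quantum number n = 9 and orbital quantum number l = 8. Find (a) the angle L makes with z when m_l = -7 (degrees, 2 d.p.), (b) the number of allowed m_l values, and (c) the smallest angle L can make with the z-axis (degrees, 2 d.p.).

θ(m_l=-7) ≈ 145.58°; 17 values; θ_min ≈ 19.47°

For m_l = -7: cos θ = -7/√72, θ ≈ 145.58°.
There are 2l+1 = 17 values of m_l.
cos θ_min = 8/√72, so θ_min ≈ 19.47°.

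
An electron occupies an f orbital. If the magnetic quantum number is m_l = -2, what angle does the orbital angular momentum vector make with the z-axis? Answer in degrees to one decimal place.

F corresponds to l = 3.
|L| = ℏ√(l(l+1)) = 2√3 ℏ.
L_z = m_l ℏ = −2ℏ.
cos θ = L_z/|L| = -2/√12, so θ ≈ 125.3°.

θ ≈ 125.3°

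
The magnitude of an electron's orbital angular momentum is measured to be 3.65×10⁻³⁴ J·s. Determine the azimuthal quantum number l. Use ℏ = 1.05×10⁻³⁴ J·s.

In units of ℏ, |L| ≈ 3.476.
(|L|/ℏ)² = l(l+1) ≈ 12.08 ⇒ l = 3.

l = 3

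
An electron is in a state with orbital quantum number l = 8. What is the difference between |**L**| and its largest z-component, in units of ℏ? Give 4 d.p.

|L| − L_z,max ≈ 0.4853ℏ

|L| = 6√2 ℏ ≈ 8.4853ℏ, while L_z,max = lℏ = 8ℏ.
The difference is (6√2 − 8)ℏ ≈ 0.4853ℏ.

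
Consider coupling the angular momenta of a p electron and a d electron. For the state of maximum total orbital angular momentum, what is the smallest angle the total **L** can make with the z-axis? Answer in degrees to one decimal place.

The total orbital quantum number L ranges from |l₁ − l₂| to l₁ + l₂ in integer steps.
So L can be 1, 2, 3.
The maximum is L = 3, with |L_tot| = ℏ√(3·4) = 2√3 ℏ.
The minimum angle with z is arccos(3/√12) ≈ 30.0°.

θ_min ≈ 30.0°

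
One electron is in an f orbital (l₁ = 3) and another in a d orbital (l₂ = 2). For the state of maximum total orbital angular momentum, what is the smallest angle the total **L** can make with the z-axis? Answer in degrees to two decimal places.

θ_min ≈ 24.09°

By the triangle rule, |l₁ − l₂| ≤ L ≤ l₁ + l₂.
Allowed values: L = 1, 2, 3, 4, 5.
The maximum is L = 5, with |L_tot| = ℏ√(5·6) = √30 ℏ.
The minimum angle with z is arccos(5/√30) ≈ 24.09°.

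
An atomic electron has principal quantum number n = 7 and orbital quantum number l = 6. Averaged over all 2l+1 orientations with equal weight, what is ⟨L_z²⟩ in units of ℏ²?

⟨L_z²⟩ = 14 ℏ²

m_l ∈ {-6, -5, -4, -3, -2, -1, 0, 1, 2, 3, 4, 5, 6}.
Average of L_z² over 13 states: 182/13 ℏ² = 14 ℏ².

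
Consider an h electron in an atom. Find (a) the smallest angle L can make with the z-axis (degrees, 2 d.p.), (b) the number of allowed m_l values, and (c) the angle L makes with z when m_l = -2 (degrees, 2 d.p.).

An h state has l = 5.
cos θ_min = 5/√30, so θ_min ≈ 24.09°.
There are 2l+1 = 11 values of m_l.
For m_l = -2: cos θ = -2/√30, θ ≈ 111.42°.

θ_min ≈ 24.09°; 11 values; θ(m_l=-2) ≈ 111.42°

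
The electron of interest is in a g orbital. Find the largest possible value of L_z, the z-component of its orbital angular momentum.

L_z,max = 4ℏ

For a g orbital, l = 4.
L_z = m_l ℏ with m_l ∈ {−4, …, 4}; the maximum is m_l = 4.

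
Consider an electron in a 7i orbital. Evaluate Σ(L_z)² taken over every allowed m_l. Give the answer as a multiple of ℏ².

For 7i, l = 6.
The allowed m_l values are -6, -5, -4, -3, -2, -1, 0, 1, 2, 3, 4, 5, 6.
Σ m_l² = l(l+1)(2l+1)/3 = 6·7·13/3 = 182.

Σ(L_z)² = 182 ℏ²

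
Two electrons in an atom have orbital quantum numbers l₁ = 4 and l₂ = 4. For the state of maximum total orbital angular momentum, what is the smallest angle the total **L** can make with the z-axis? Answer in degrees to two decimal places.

By the triangle rule, |l₁ − l₂| ≤ L ≤ l₁ + l₂.
L ∈ {0, 1, 2, 3, 4, 5, 6, 7, 8}.
The maximum is L = 8, with |L_tot| = ℏ√(8·9) = 6√2 ℏ.
The minimum angle with z is arccos(8/√72) ≈ 19.47°.

θ_min ≈ 19.47°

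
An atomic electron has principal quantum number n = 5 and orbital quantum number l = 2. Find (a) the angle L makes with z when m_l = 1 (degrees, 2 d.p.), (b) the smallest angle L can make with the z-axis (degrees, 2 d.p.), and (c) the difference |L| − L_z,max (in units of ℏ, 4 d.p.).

For m_l = 1: cos θ = 1/√6, θ ≈ 65.91°.
cos θ_min = 2/√6, so θ_min ≈ 35.26°.
|L| − L_z,max = (√6 − 2)ℏ ≈ 0.4495ℏ.

θ(m_l=1) ≈ 65.91°; θ_min ≈ 35.26°; |L|−L_z,max ≈ 0.4495ℏ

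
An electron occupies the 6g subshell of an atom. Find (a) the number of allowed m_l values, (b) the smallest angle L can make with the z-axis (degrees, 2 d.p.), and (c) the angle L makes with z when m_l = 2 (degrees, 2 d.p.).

6g means n = 6, l = 4.
There are 2l+1 = 9 values of m_l.
cos θ_min = 4/√20, so θ_min ≈ 26.57°.
For m_l = 2: cos θ = 2/√20, θ ≈ 63.43°.

9 values; θ_min ≈ 26.57°; θ(m_l=2) ≈ 63.43°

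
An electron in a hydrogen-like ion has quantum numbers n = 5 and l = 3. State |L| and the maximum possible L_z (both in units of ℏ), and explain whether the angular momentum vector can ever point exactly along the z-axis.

|L| = 2√3 ℏ ≈ 3.4641ℏ, while L_z,max = lℏ = 3ℏ.
Since |L| > L_z,max, the vector can never point exactly along z; the closest it comes is θ_min = arccos(3/√12) ≈ 30.0°.

No: L_z,max = 3ℏ < |L| = 2√3 ℏ ≈ 3.464ℏ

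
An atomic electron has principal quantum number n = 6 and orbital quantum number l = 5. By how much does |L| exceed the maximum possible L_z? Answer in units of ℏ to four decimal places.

|L| = √30 ℏ ≈ 5.4772ℏ, while L_z,max = lℏ = 5ℏ.
The difference is (√30 − 5)ℏ ≈ 0.4772ℏ.

|L| − L_z,max ≈ 0.4772ℏ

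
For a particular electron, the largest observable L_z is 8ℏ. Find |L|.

|L| = 6√2 ℏ ≈ 8.485ℏ

Since max m_l = l, l = 8.
|L| = √(l(l+1)) ℏ = 6√2 ℏ.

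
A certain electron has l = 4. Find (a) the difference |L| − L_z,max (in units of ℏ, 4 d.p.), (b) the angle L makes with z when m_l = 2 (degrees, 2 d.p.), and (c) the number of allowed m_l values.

|L| − L_z,max = (2√5 − 4)ℏ ≈ 0.4721ℏ.
For m_l = 2: cos θ = 2/√20, θ ≈ 63.43°.
There are 2l+1 = 9 values of m_l.

|L|−L_z,max ≈ 0.4721ℏ; θ(m_l=2) ≈ 63.43°; 9 values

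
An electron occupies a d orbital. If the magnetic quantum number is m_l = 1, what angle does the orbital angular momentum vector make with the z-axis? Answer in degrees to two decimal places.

θ ≈ 65.91°

The letter d corresponds to l = 2.
|L| = ℏ√(l(l+1)) = √6 ℏ.
L_z = m_l ℏ = 1ℏ.
cos θ = L_z/|L| = 1/√6, so θ ≈ 65.91°.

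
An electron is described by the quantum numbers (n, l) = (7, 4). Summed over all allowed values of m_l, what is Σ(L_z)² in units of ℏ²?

The allowed m_l values are -4, -3, -2, -1, 0, 1, 2, 3, 4.
Σ m_l² = 2·(1 + 4 + 9 + 16) = 60.

Σ(L_z)² = 60 ℏ²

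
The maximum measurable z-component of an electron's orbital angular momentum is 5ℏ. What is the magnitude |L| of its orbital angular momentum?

|L| = √30 ℏ ≈ 5.477ℏ

L_z,max = lℏ, so l = 5.
Then |L| = ℏ√(5·6) = √30 ℏ.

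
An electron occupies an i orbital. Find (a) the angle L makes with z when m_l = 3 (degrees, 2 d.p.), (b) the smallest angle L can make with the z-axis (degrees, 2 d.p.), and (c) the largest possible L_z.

An i state has l = 6.
For m_l = 3: cos θ = 3/√42, θ ≈ 62.42°.
cos θ_min = 6/√42, so θ_min ≈ 22.21°.
L_z,max = lℏ = 6ℏ.

θ(m_l=3) ≈ 62.42°; θ_min ≈ 22.21°; L_z,max = 6ℏ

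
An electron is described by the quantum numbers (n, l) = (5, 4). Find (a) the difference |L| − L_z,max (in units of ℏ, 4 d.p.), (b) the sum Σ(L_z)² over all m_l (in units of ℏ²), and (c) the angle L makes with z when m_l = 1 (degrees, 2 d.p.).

|L| − L_z,max = (2√5 − 4)ℏ ≈ 0.4721ℏ.
Σ m_l² = 60, so Σ(L_z)² = 60 ℏ².
For m_l = 1: cos θ = 1/√20, θ ≈ 77.08°.

|L|−L_z,max ≈ 0.4721ℏ; Σ(L_z)² = 60 ℏ²; θ(m_l=1) ≈ 77.08°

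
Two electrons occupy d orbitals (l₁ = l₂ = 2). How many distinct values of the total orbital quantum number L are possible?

5

By the triangle rule, |l₁ − l₂| ≤ L ≤ l₁ + l₂.
Allowed values: L = 0, 1, 2, 3, 4.
That is 5 values.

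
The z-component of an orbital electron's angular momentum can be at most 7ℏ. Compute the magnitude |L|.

|L| = 2√14 ℏ ≈ 7.483ℏ

L_z,max = lℏ, so l = 7.
|L| = ℏ√(l(l+1)) = 2√14 ℏ.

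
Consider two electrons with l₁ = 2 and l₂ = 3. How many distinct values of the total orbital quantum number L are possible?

5

By the triangle rule, |l₁ − l₂| ≤ L ≤ l₁ + l₂.
So L can be 1, 2, 3, 4, 5.
That is 5 values.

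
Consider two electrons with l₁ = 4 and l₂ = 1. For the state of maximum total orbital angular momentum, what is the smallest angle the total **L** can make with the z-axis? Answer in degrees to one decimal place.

L runs from |4 − 1| = 3 to 4 + 1 = 5.
So L can be 3, 4, 5.
The maximum is L = 5, with |L_tot| = ℏ√(5·6) = √30 ℏ.
The minimum angle with z is arccos(5/√30) ≈ 24.1°.

θ_min ≈ 24.1°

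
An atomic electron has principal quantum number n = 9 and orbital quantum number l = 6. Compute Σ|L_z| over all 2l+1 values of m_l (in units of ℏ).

Σ|L_z| = 42 ℏ

m_l runs from −6 to 6, i.e. {-6, -5, -4, -3, -2, -1, 0, 1, 2, 3, 4, 5, 6}.
Σ|m_l| = 2·6(6+1)/2 = 42.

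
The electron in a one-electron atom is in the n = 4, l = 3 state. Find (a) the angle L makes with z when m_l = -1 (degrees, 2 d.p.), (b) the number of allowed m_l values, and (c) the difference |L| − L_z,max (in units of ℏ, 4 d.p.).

θ(m_l=-1) ≈ 106.78°; 7 values; |L|−L_z,max ≈ 0.4641ℏ

For m_l = -1: cos θ = -1/√12, θ ≈ 106.78°.
There are 2l+1 = 7 values of m_l.
|L| − L_z,max = (2√3 − 3)ℏ ≈ 0.4641ℏ.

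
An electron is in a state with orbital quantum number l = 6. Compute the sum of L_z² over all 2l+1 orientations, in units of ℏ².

The allowed m_l values are -6, -5, -4, -3, -2, -1, 0, 1, 2, 3, 4, 5, 6.
Σ m_l² = l(l+1)(2l+1)/3 = 6·7·13/3 = 182.

Σ(L_z)² = 182 ℏ²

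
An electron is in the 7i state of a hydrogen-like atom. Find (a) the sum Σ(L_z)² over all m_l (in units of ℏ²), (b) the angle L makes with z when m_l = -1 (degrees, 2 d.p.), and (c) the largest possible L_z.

The 7i subshell has l = 6.
Σ m_l² = 182, so Σ(L_z)² = 182 ℏ².
For m_l = -1: cos θ = -1/√42, θ ≈ 98.88°.
L_z,max = lℏ = 6ℏ.

Σ(L_z)² = 182 ℏ²; θ(m_l=-1) ≈ 98.88°; L_z,max = 6ℏ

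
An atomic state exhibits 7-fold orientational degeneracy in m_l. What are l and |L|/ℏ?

2l + 1 = 7 ⇒ l = 3.
Then |L| = √(l(l+1)) ℏ = 2√3 ℏ.

l = 3, |L| = 2√3 ℏ ≈ 3.464ℏ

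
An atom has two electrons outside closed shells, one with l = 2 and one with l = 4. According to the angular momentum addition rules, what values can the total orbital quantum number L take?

L = 2, 3, 4, 5, 6

The total orbital quantum number L ranges from |l₁ − l₂| to l₁ + l₂ in integer steps.
L ∈ {2, 3, 4, 5, 6}.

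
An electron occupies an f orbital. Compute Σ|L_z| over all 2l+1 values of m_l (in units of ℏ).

Σ|L_z| = 12 ℏ

F corresponds to l = 3.
The allowed m_l values are -3, -2, -1, 0, 1, 2, 3.
Σ|m_l| = 2·3(3+1)/2 = 12.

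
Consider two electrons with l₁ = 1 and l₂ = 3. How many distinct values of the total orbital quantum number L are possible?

L runs from |1 − 3| = 2 to 1 + 3 = 4.
Allowed values: L = 2, 3, 4.
That is 3 values.

3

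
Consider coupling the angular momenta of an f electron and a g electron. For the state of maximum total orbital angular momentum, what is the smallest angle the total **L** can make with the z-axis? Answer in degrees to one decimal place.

L runs from |3 − 4| = 1 to 3 + 4 = 7.
So L can be 1, 2, 3, 4, 5, 6, 7.
The maximum is L = 7, with |L_tot| = ℏ√(7·8) = 2√14 ℏ.
The minimum angle with z is arccos(7/√56) ≈ 20.7°.

θ_min ≈ 20.7°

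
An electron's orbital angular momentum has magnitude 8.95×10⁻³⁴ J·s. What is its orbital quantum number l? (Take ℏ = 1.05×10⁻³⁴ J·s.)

l = 8

Dividing by ℏ: |L|/ℏ ≈ 8.524.
l(l+1) ≈ 8.524² ≈ 72.66, so l = 8.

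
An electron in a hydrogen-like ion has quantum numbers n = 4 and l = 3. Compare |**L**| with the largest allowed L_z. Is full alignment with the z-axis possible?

|L| = 2√3 ℏ ≈ 3.4641ℏ, while L_z,max = lℏ = 3ℏ.
Since |L| > L_z,max, the vector can never point exactly along z; the closest it comes is θ_min = arccos(3/√12) ≈ 30.0°.

No: L_z,max = 3ℏ < |L| = 2√3 ℏ ≈ 3.464ℏ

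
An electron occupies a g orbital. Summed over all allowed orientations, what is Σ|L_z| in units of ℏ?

For a g orbital, l = 4.
m_l ∈ {-4, -3, -2, -1, 0, 1, 2, 3, 4}.
Σ|m_l| = 2(1+2+…+4) = 20.

Σ|L_z| = 20 ℏ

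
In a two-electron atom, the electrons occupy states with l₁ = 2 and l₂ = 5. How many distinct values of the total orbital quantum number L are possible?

By the triangle rule, |l₁ − l₂| ≤ L ≤ l₁ + l₂.
So L can be 3, 4, 5, 6, 7.
That is 5 values.

5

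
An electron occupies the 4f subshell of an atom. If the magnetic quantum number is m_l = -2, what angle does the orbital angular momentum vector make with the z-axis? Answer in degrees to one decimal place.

θ ≈ 125.3°

For 4f, l = 3.
|L| = ℏ√(l(l+1)) = 2√3 ℏ.
L_z = m_l ℏ = −2ℏ.
cos θ = L_z/|L| = -2/√12, so θ ≈ 125.3°.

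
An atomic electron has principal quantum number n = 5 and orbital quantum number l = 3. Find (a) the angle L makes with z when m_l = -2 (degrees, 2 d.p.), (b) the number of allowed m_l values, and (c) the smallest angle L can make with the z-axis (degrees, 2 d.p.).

θ(m_l=-2) ≈ 125.26°; 7 values; θ_min ≈ 30.00°

For m_l = -2: cos θ = -2/√12, θ ≈ 125.26°.
There are 2l+1 = 7 values of m_l.
cos θ_min = 3/√12, so θ_min ≈ 30.00°.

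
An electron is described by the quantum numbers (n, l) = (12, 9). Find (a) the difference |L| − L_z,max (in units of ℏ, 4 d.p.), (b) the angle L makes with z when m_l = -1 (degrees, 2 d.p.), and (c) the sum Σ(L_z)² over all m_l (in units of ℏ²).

|L| − L_z,max = (3√10 − 9)ℏ ≈ 0.4868ℏ.
For m_l = -1: cos θ = -1/√90, θ ≈ 96.05°.
Σ m_l² = 570, so Σ(L_z)² = 570 ℏ².

|L|−L_z,max ≈ 0.4868ℏ; θ(m_l=-1) ≈ 96.05°; Σ(L_z)² = 570 ℏ²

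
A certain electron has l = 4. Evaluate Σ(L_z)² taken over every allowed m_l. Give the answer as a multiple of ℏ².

m_l runs from −4 to 4, i.e. {-4, -3, -2, -1, 0, 1, 2, 3, 4}.
Summing m² from −4 to 4: Σ m_l² = 60.

Σ(L_z)² = 60 ℏ²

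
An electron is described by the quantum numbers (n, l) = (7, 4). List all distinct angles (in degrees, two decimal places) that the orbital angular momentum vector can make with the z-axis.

θ ∈ {26.57°, 47.87°, 63.43°, 77.08°, 90.00°, 102.92°, 116.57°, 132.13°, 153.43°}

|L| = √(l(l+1)) ℏ = 2√5 ℏ.
cos θ = m_l/√20 for each m_l ∈ {-4, -3, -2, -1, 0, 1, 2, 3, 4}.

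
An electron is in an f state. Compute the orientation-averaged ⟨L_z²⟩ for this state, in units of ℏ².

The letter f corresponds to l = 3.
m_l runs from −3 to 3, i.e. {-3, -2, -1, 0, 1, 2, 3}.
Average of L_z² over 7 states: 28/7 ℏ² = 4 ℏ².

⟨L_z²⟩ = 4 ℏ²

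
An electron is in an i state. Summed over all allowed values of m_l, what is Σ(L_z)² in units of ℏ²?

Σ(L_z)² = 182 ℏ²

I corresponds to l = 6.
m_l runs from −6 to 6, i.e. {-6, -5, -4, -3, -2, -1, 0, 1, 2, 3, 4, 5, 6}.
Σ m_l² = 2·(1 + 4 + 9 + 16 + 25 + 36) = 182.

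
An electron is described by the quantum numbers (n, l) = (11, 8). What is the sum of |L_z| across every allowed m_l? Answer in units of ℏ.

m_l runs from −8 to 8, i.e. {-8, -7, -6, -5, -4, -3, -2, -1, 0, 1, 2, 3, 4, 5, 6, 7, 8}.
Σ|m_l| = 2(1+2+…+8) = 72.

Σ|L_z| = 72 ℏ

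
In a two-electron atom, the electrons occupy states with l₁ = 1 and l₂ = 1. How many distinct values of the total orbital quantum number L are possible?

3

The total orbital quantum number L ranges from |l₁ − l₂| to l₁ + l₂ in integer steps.
Allowed values: L = 0, 1, 2.
That is 3 values.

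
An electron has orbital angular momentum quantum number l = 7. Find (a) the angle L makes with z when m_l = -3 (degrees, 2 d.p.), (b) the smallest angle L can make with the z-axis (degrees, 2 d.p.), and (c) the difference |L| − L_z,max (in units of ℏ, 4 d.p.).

θ(m_l=-3) ≈ 113.63°; θ_min ≈ 20.70°; |L|−L_z,max ≈ 0.4833ℏ

For m_l = -3: cos θ = -3/√56, θ ≈ 113.63°.
cos θ_min = 7/√56, so θ_min ≈ 20.70°.
|L| − L_z,max = (2√14 − 7)ℏ ≈ 0.4833ℏ.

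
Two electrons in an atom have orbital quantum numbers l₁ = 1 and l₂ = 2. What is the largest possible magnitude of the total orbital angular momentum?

|L_tot|_max = 2√3 ℏ ≈ 3.464ℏ

By the triangle rule, |l₁ − l₂| ≤ L ≤ l₁ + l₂.
So L can be 1, 2, 3.
The largest magnitude corresponds to L = 3: |L_tot| = ℏ√(3·4) = 2√3 ℏ.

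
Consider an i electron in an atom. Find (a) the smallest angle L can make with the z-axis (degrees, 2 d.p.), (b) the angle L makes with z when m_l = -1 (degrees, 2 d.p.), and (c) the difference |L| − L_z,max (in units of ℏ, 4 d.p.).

θ_min ≈ 22.21°; θ(m_l=-1) ≈ 98.88°; |L|−L_z,max ≈ 0.4807ℏ

I corresponds to l = 6.
cos θ_min = 6/√42, so θ_min ≈ 22.21°.
For m_l = -1: cos θ = -1/√42, θ ≈ 98.88°.
|L| − L_z,max = (√42 − 6)ℏ ≈ 0.4807ℏ.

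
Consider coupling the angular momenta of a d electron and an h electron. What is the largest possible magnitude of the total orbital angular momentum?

|L_tot|_max = 2√14 ℏ ≈ 7.483ℏ

Angular momentum addition gives L = |l₁ − l₂|, …, l₁ + l₂.
So L can be 3, 4, 5, 6, 7.
The largest magnitude corresponds to L = 7: |L_tot| = ℏ√(7·8) = 2√14 ℏ.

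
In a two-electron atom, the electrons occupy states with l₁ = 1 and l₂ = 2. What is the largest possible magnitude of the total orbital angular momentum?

The total orbital quantum number L ranges from |l₁ − l₂| to l₁ + l₂ in integer steps.
L ∈ {1, 2, 3}.
The largest magnitude corresponds to L = 3: |L_tot| = ℏ√(3·4) = 2√3 ℏ.

|L_tot|_max = 2√3 ℏ ≈ 3.464ℏ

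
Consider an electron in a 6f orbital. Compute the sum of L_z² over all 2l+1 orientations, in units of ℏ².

6f means n = 6, l = 3.
m_l runs from −3 to 3, i.e. {-3, -2, -1, 0, 1, 2, 3}.
Summing m² from −3 to 3: Σ m_l² = 28.

Σ(L_z)² = 28 ℏ²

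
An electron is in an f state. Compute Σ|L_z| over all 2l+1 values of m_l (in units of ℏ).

Σ|L_z| = 12 ℏ

F corresponds to l = 3.
m_l runs from −3 to 3, i.e. {-3, -2, -1, 0, 1, 2, 3}.
Σ|m_l| = 2·3(3+1)/2 = 12.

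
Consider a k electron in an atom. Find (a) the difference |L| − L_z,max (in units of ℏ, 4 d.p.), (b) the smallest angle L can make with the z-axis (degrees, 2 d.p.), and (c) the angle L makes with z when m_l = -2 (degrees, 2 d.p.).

The letter k corresponds to l = 7.
|L| − L_z,max = (2√14 − 7)ℏ ≈ 0.4833ℏ.
cos θ_min = 7/√56, so θ_min ≈ 20.70°.
For m_l = -2: cos θ = -2/√56, θ ≈ 105.50°.

|L|−L_z,max ≈ 0.4833ℏ; θ_min ≈ 20.70°; θ(m_l=-2) ≈ 105.50°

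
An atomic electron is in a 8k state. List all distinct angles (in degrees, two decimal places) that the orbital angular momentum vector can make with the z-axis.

θ ∈ {20.70°, 36.70°, 48.08°, 57.69°, 66.37°, 74.50°, 82.32°, 90.00°, 97.68°, 105.50°, 113.63°, 122.31°, 131.92°, 143.30°, 159.30°}

8k means n = 8, l = 7.
|L| = ℏ√(l(l+1)) = 2√14 ℏ.
cos θ = m_l/√56 for each m_l ∈ {-7, -6, -5, -4, -3, -2, -1, 0, 1, 2, 3, 4, 5, 6, 7}.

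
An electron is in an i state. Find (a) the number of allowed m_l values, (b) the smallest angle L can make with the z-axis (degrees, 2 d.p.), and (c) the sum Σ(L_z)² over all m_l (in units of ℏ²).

13 values; θ_min ≈ 22.21°; Σ(L_z)² = 182 ℏ²

The letter i corresponds to l = 6.
There are 2l+1 = 13 values of m_l.
cos θ_min = 6/√42, so θ_min ≈ 22.21°.
Σ m_l² = 182, so Σ(L_z)² = 182 ℏ².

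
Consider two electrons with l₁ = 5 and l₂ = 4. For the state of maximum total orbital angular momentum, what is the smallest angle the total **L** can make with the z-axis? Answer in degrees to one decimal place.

θ_min ≈ 18.4°

By the triangle rule, |l₁ − l₂| ≤ L ≤ l₁ + l₂.
So L can be 1, 2, 3, 4, 5, 6, 7, 8, 9.
The maximum is L = 9, with |L_tot| = ℏ√(9·10) = 3√10 ℏ.
The minimum angle with z is arccos(9/√90) ≈ 18.4°.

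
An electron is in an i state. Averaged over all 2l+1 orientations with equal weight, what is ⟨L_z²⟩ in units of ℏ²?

⟨L_z²⟩ = 14 ℏ²

I corresponds to l = 6.
m_l ∈ {-6, -5, -4, -3, -2, -1, 0, 1, 2, 3, 4, 5, 6}.
⟨L_z²⟩ = ℏ²·l(l+1)/3 = 14ℏ².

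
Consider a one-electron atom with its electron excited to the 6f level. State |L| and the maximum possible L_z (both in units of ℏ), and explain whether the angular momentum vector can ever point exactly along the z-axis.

The 6f level has l = 3.
|L| = 2√3 ℏ ≈ 3.4641ℏ, while L_z,max = lℏ = 3ℏ.
Since |L| > L_z,max, the vector can never point exactly along z; the closest it comes is θ_min = arccos(3/√12) ≈ 30.0°.

No: L_z,max = 3ℏ < |L| = 2√3 ℏ ≈ 3.464ℏ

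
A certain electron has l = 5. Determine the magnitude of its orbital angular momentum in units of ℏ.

|L| = ℏ√(l(l+1)) = ℏ√(5·6) = √30 ℏ

|L| = √30 ℏ ≈ 5.477ℏ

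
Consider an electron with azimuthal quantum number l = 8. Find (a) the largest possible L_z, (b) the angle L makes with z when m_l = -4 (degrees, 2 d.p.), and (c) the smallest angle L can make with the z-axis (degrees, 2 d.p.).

L_z,max = lℏ = 8ℏ.
For m_l = -4: cos θ = -4/√72, θ ≈ 118.13°.
cos θ_min = 8/√72, so θ_min ≈ 19.47°.

L_z,max = 8ℏ; θ(m_l=-4) ≈ 118.13°; θ_min ≈ 19.47°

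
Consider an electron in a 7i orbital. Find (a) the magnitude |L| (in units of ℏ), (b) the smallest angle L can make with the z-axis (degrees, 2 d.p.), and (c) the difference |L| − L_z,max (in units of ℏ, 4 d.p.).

The 7i subshell has l = 6.
|L| = ℏ√(6·7) = √42 ℏ ≈ 6.481ℏ.
cos θ_min = 6/√42, so θ_min ≈ 22.21°.
|L| − L_z,max = (√42 − 6)ℏ ≈ 0.4807ℏ.

|L| = √42 ℏ ≈ 6.481ℏ; θ_min ≈ 22.21°; |L|−L_z,max ≈ 0.4807ℏ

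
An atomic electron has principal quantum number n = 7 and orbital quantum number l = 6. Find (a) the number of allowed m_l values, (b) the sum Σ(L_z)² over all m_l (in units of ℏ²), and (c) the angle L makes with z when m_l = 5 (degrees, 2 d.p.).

13 values; Σ(L_z)² = 182 ℏ²; θ(m_l=5) ≈ 39.51°

There are 2l+1 = 13 values of m_l.
Σ m_l² = 182, so Σ(L_z)² = 182 ℏ².
For m_l = 5: cos θ = 5/√42, θ ≈ 39.51°.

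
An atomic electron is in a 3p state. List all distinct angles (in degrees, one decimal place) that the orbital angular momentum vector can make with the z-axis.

The 3p subshell has l = 1.
|L| = ℏ√(l(l+1)) = √2 ℏ.
cos θ = m_l/√2 for each m_l ∈ {-1, 0, 1}.

θ ∈ {45.0°, 90.0°, 135.0°}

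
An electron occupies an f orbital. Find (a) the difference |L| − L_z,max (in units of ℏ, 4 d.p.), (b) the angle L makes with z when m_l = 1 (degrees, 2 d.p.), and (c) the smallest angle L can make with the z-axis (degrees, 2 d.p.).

An f state has l = 3.
|L| − L_z,max = (2√3 − 3)ℏ ≈ 0.4641ℏ.
For m_l = 1: cos θ = 1/√12, θ ≈ 73.22°.
cos θ_min = 3/√12, so θ_min ≈ 30.00°.

|L|−L_z,max ≈ 0.4641ℏ; θ(m_l=1) ≈ 73.22°; θ_min ≈ 30.00°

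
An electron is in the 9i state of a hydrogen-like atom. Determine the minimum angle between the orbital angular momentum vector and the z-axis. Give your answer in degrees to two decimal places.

The 9i subshell has l = 6.
|L|² = l(l+1)ℏ² = 42ℏ², so |L| = √42 ℏ.
The smallest angle corresponds to the largest L_z, i.e. m_l = l = 6, giving L_z = 6ℏ.
cos θ_min = 6/√42, so θ_min ≈ 22.21°.

θ_min ≈ 22.21°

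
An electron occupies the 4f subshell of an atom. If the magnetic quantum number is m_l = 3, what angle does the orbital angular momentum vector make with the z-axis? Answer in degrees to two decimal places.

θ ≈ 30.00°

For 4f, l = 3.
|L| = √(l(l+1)) ℏ = 2√3 ℏ.
L_z = m_l ℏ = 3ℏ.
cos θ = L_z/|L| = 3/√12, so θ ≈ 30.00°.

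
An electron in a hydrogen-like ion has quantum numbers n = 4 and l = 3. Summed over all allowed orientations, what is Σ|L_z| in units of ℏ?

Σ|L_z| = 12 ℏ

m_l ∈ {-3, -2, -1, 0, 1, 2, 3}.
Σ|m_l| = 2(1+2+…+3) = 12.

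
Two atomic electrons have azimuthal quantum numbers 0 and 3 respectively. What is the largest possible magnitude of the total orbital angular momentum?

Angular momentum addition gives L = |l₁ − l₂|, …, l₁ + l₂.
Allowed values: L = 3.
The largest magnitude corresponds to L = 3: |L_tot| = ℏ√(3·4) = 2√3 ℏ.

|L_tot|_max = 2√3 ℏ ≈ 3.464ℏ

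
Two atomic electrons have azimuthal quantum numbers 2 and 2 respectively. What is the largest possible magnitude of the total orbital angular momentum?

|L_tot|_max = 2√5 ℏ ≈ 4.472ℏ

Angular momentum addition gives L = |l₁ − l₂|, …, l₁ + l₂.
So L can be 0, 1, 2, 3, 4.
The largest magnitude corresponds to L = 4: |L_tot| = ℏ√(4·5) = 2√5 ℏ.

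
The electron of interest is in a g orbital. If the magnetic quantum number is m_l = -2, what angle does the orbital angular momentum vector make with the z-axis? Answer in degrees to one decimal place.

θ ≈ 116.6°

The letter g corresponds to l = 4.
|L| = ℏ√(l(l+1)) = 2√5 ℏ.
L_z = m_l ℏ = −2ℏ.
cos θ = L_z/|L| = -2/√20, so θ ≈ 116.6°.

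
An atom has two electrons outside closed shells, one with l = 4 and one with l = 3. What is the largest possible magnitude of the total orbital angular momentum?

|L_tot|_max = 2√14 ℏ ≈ 7.483ℏ

By the triangle rule, |l₁ − l₂| ≤ L ≤ l₁ + l₂.
So L can be 1, 2, 3, 4, 5, 6, 7.
The largest magnitude corresponds to L = 7: |L_tot| = ℏ√(7·8) = 2√14 ℏ.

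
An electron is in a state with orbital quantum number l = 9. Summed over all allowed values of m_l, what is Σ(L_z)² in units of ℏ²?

Σ(L_z)² = 570 ℏ²

m_l runs from −9 to 9, i.e. {-9, -8, -7, -6, -5, -4, -3, -2, -1, 0, 1, 2, 3, 4, 5, 6, 7, 8, 9}.
Σ m_l² = 2·(1 + 4 + 9 + 16 + 25 + 36 + 49 + 64 + 81) = 570.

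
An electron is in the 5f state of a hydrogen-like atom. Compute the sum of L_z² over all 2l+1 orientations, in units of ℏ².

Σ(L_z)² = 28 ℏ²

The 5f subshell has l = 3.
m_l ∈ {-3, -2, -1, 0, 1, 2, 3}.
Σ m_l² = l(l+1)(2l+1)/3 = 3·4·7/3 = 28.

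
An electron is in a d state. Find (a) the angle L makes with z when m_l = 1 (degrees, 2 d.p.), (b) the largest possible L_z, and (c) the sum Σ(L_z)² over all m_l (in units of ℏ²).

θ(m_l=1) ≈ 65.91°; L_z,max = 2ℏ; Σ(L_z)² = 10 ℏ²

For a d orbital, l = 2.
For m_l = 1: cos θ = 1/√6, θ ≈ 65.91°.
L_z,max = lℏ = 2ℏ.
Σ m_l² = 10, so Σ(L_z)² = 10 ℏ².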